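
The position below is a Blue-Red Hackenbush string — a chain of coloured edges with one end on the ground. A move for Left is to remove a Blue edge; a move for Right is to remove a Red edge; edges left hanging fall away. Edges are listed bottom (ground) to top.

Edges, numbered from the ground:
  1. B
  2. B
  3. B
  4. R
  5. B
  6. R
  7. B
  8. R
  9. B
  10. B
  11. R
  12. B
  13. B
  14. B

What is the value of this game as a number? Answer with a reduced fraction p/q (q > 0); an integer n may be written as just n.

Build g(s[:k]) for k = 1..14, string s = B B B R B R B R B B R B B B.
g_1 [B]  L=[0]  R=[—]  ⇒ 1
g_2 [BB]  L=[0,1]  R=[—]  ⇒ 2
g_3 [BBB]  L=[0,1,2]  R=[—]  ⇒ 3
g_4 [BBBR]  L=[0,1,2]  R=[3]  ⇒ 5/2
g_5 [BBBRB]  L=[0,1,2,5/2]  R=[3]  ⇒ 11/4
g_6 [BBBRBR]  L=[0,1,2,5/2]  R=[11/4,3]  ⇒ 21/8
g_7 [BBBRBRB]  L=[0,1,2,5/2,21/8]  R=[11/4,3]  ⇒ 43/16
g_8 [BBBRBRBR]  L=[0,1,2,5/2,21/8]  R=[43/16,11/4,3]  ⇒ 85/32
g_9 [BBBRBRBRB]  L=[0,1,2,5/2,21/8,85/32]  R=[43/16,11/4,3]  ⇒ 171/64
g_10 [BBBRBRBRBB]  L=[0,1,2,5/2,21/8,85/32,171/64]  R=[43/16,11/4,3]  ⇒ 343/128
g_11 [BBBRBRBRBBR]  L=[0,1,2,5/2,21/8,85/32,171/64]  R=[343/128,43/16,11/4,3]  ⇒ 685/256
g_12 [BBBRBRBRBBRB]  L=[0,1,2,5/2,21/8,85/32,171/64,685/256]  R=[343/128,43/16,11/4,3]  ⇒ 1371/512
g_13 [BBBRBRBRBBRBB]  L=[0,1,2,5/2,21/8,85/32,171/64,685/256,1371/512]  R=[343/128,43/16,11/4,3]  ⇒ 2743/1024
g_14 [BBBRBRBRBBRBBB]  L=[0,1,2,5/2,21/8,85/32,171/64,685/256,1371/512,2743/1024]  R=[343/128,43/16,11/4,3]  ⇒ 5487/2048

5487/2048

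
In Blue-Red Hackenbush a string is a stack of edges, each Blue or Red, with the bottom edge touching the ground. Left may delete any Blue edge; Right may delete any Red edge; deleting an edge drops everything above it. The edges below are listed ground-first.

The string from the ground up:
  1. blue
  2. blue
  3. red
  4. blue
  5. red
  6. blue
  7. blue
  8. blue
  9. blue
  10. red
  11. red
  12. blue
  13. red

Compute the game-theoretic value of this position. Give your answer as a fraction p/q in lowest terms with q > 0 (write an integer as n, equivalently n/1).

v_1 [b]  L=[0]  R=[·]  — 1
v_2 [bb]  L=[0 1]  R=[·]  — 2
v_3 [bbr]  L=[0 1]  R=[2]  — 3/2
v_4 [bbrb]  L=[0 1 3/2]  R=[2]  — 7/4
v_5 [bbrbr]  L=[0 1 3/2]  R=[7/4 2]  — 13/8
v_6 [bbrbrb]  L=[0 1 3/2 13/8]  R=[7/4 2]  — 27/16
v_7 [bbrbrbb]  L=[0 1 3/2 13/8 27/16]  R=[7/4 2]  — 55/32
v_8 [bbrbrbbb]  L=[0 1 3/2 13/8 27/16 55/32]  R=[7/4 2]  — 111/64
v_9 [bbrbrbbbb]  L=[0 1 3/2 13/8 27/16 55/32 111/64]  R=[7/4 2]  — 223/128
v_10 [bbrbrbbbbr]  L=[0 1 3/2 13/8 27/16 55/32 111/64]  R=[223/128 7/4 2]  — 445/256
v_11 [bbrbrbbbbrr]  L=[0 1 3/2 13/8 27/16 55/32 111/64]  R=[445/256 223/128 7/4 2]  — 889/512
v_12 [bbrbrbbbbrrb]  L=[0 1 3/2 13/8 27/16 55/32 111/64 889/512]  R=[445/256 223/128 7/4 2]  — 1779/1024
v_13 [bbrbrbbbbrrbr]  L=[0 1 3/2 13/8 27/16 55/32 111/64 889/512]  R=[1779/1024 445/256 223/128 7/4 2]  — 3557/2048

3557/2048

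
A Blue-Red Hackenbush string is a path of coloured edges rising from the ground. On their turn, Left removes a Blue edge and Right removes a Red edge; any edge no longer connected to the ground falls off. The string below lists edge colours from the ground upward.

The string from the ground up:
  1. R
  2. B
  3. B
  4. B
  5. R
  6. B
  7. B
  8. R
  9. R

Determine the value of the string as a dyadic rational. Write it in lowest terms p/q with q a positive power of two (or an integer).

-39/256

G(R) = { none | 0 } ⇒ -1
G(RB) = { -1 | 0 } ⇒ -1/2
G(RBB) = { -1; -1/2 | 0 } ⇒ -1/4
G(RBBB) = { -1; -1/2; -1/4 | 0 } ⇒ -1/8
G(RBBBR) = { -1; -1/2; -1/4 | -1/8; 0 } ⇒ -3/16
G(RBBBRB) = { -1; -1/2; -1/4; -3/16 | -1/8; 0 } ⇒ -5/32
G(RBBBRBB) = { -1; -1/2; -1/4; -3/16; -5/32 | -1/8; 0 } ⇒ -9/64
G(RBBBRBBR) = { -1; -1/2; -1/4; -3/16; -5/32 | -9/64; -1/8; 0 } ⇒ -19/128
G(RBBBRBBRR) = { -1; -1/2; -1/4; -3/16; -5/32 | -19/128; -9/64; -1/8; 0 } ⇒ -39/256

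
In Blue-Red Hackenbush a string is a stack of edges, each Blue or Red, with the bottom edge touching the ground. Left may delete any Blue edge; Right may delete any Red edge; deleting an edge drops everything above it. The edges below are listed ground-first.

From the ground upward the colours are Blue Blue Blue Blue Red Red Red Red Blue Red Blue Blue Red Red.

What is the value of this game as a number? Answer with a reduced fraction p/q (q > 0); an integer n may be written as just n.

3161/1024

Recurse on prefixes of the 14-edge string Blue Blue Blue Blue Red Red Red Red Blue Red Blue Blue Red Red:
value_1 [B]  L=[0]  R=[—]  => 1
value_2 [BB]  L=[0 1]  R=[—]  => 2
value_3 [BBB]  L=[0 1 2]  R=[—]  => 3
value_4 [BBBB]  L=[0 1 2 3]  R=[—]  => 4
value_5 [BBBBR]  L=[0 1 2 3]  R=[4]  => 7/2
value_6 [BBBBRR]  L=[0 1 2 3]  R=[7/2 4]  => 13/4
value_7 [BBBBRRR]  L=[0 1 2 3]  R=[13/4 7/2 4]  => 25/8
value_8 [BBBBRRRR]  L=[0 1 2 3]  R=[25/8 13/4 7/2 4]  => 49/16
value_9 [BBBBRRRRB]  L=[0 1 2 3 49/16]  R=[25/8 13/4 7/2 4]  => 99/32
value_10 [BBBBRRRRBR]  L=[0 1 2 3 49/16]  R=[99/32 25/8 13/4 7/2 4]  => 197/64
value_11 [BBBBRRRRBRB]  L=[0 1 2 3 49/16 197/64]  R=[99/32 25/8 13/4 7/2 4]  => 395/128
value_12 [BBBBRRRRBRBB]  L=[0 1 2 3 49/16 197/64 395/128]  R=[99/32 25/8 13/4 7/2 4]  => 791/256
value_13 [BBBBRRRRBRBBR]  L=[0 1 2 3 49/16 197/64 395/128]  R=[791/256 99/32 25/8 13/4 7/2 4]  => 1581/512
value_14 [BBBBRRRRBRBBRR]  L=[0 1 2 3 49/16 197/64 395/128]  R=[1581/512 791/256 99/32 25/8 13/4 7/2 4]  => 3161/1024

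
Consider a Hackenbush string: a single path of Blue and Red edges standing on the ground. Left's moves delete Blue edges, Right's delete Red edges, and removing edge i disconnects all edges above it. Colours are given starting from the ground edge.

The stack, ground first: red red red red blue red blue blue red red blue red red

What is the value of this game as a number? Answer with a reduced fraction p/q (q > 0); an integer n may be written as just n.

step 1: add red to get r; options L={ ∅ } R={ 0 } so -1
step 2: add red to get rr; options L={ ∅ } R={ -1; 0 } so -2
step 3: add red to get rrr; options L={ ∅ } R={ -2; -1; 0 } so -3
step 4: add red to get rrrr; options L={ ∅ } R={ -3; -2; -1; 0 } so -4
step 5: add blue to get rrrrb; options L={ -4 } R={ -3; -2; -1; 0 } so -7/2
step 6: add red to get rrrrbr; options L={ -4 } R={ -7/2; -3; -2; -1; 0 } so -15/4
step 7: add blue to get rrrrbrb; options L={ -4; -15/4 } R={ -7/2; -3; -2; -1; 0 } so -29/8
step 8: add blue to get rrrrbrbb; options L={ -4; -15/4; -29/8 } R={ -7/2; -3; -2; -1; 0 } so -57/16
step 9: add red to get rrrrbrbbr; options L={ -4; -15/4; -29/8 } R={ -57/16; -7/2; -3; -2; -1; 0 } so -115/32
step 10: add red to get rrrrbrbbrr; options L={ -4; -15/4; -29/8 } R={ -115/32; -57/16; -7/2; -3; -2; -1; 0 } so -231/64
step 11: add blue to get rrrrbrbbrrb; options L={ -4; -15/4; -29/8; -231/64 } R={ -115/32; -57/16; -7/2; -3; -2; -1; 0 } so -461/128
step 12: add red to get rrrrbrbbrrbr; options L={ -4; -15/4; -29/8; -231/64 } R={ -461/128; -115/32; -57/16; -7/2; -3; -2; -1; 0 } so -923/256
step 13: add red to get rrrrbrbbrrbrr; options L={ -4; -15/4; -29/8; -231/64 } R={ -923/256; -461/128; -115/32; -57/16; -7/2; -3; -2; -1; 0 } so -1847/512

-1847/512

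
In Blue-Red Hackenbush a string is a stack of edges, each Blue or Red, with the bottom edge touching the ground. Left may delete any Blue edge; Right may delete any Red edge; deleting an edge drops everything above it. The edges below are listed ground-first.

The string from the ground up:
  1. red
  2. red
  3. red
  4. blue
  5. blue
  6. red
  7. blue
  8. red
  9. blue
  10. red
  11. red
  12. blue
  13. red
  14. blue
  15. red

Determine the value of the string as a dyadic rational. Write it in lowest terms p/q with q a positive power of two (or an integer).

-9579/4096

Build val(s[:k]) for k = 1..15, string s = red red red blue blue red blue red blue red red blue red blue red.
edge 1 of 15 (red): { (no moves) | 0 } — -1
edge 2 of 15 (red): { (no moves) | -1, 0 } — -2
edge 3 of 15 (red): { (no moves) | -2, -1, 0 } — -3
edge 4 of 15 (blue): { -3 | -2, -1, 0 } — -5/2
edge 5 of 15 (blue): { -3, -5/2 | -2, -1, 0 } — -9/4
edge 6 of 15 (red): { -3, -5/2 | -9/4, -2, -1, 0 } — -19/8
edge 7 of 15 (blue): { -3, -5/2, -19/8 | -9/4, -2, -1, 0 } — -37/16
edge 8 of 15 (red): { -3, -5/2, -19/8 | -37/16, -9/4, -2, -1, 0 } — -75/32
edge 9 of 15 (blue): { -3, -5/2, -19/8, -75/32 | -37/16, -9/4, -2, -1, 0 } — -149/64
edge 10 of 15 (red): { -3, -5/2, -19/8, -75/32 | -149/64, -37/16, -9/4, -2, -1, 0 } — -299/128
edge 11 of 15 (red): { -3, -5/2, -19/8, -75/32 | -299/128, -149/64, -37/16, -9/4, -2, -1, 0 } — -599/256
edge 12 of 15 (blue): { -3, -5/2, -19/8, -75/32, -599/256 | -299/128, -149/64, -37/16, -9/4, -2, -1, 0 } — -1197/512
edge 13 of 15 (red): { -3, -5/2, -19/8, -75/32, -599/256 | -1197/512, -299/128, -149/64, -37/16, -9/4, -2, -1, 0 } — -2395/1024
edge 14 of 15 (blue): { -3, -5/2, -19/8, -75/32, -599/256, -2395/1024 | -1197/512, -299/128, -149/64, -37/16, -9/4, -2, -1, 0 } — -4789/2048
edge 15 of 15 (red): { -3, -5/2, -19/8, -75/32, -599/256, -2395/1024 | -4789/2048, -1197/512, -299/128, -149/64, -37/16, -9/4, -2, -1, 0 } — -9579/4096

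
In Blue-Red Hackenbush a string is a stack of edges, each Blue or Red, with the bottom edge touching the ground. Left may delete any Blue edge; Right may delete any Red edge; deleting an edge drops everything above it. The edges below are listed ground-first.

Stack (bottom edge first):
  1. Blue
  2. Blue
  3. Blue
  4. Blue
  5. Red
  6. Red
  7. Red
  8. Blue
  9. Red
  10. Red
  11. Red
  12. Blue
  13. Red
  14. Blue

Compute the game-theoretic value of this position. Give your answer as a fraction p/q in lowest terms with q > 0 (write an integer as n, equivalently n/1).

3211/1024

step 1: add Blue to get B; options L={ 0 } R={ · } gives 1
step 2: add Blue to get BB; options L={ 0,1 } R={ · } gives 2
step 3: add Blue to get BBB; options L={ 0,1,2 } R={ · } gives 3
step 4: add Blue to get BBBB; options L={ 0,1,2,3 } R={ · } gives 4
step 5: add Red to get BBBBR; options L={ 0,1,2,3 } R={ 4 } gives 7/2
step 6: add Red to get BBBBRR; options L={ 0,1,2,3 } R={ 7/2,4 } gives 13/4
step 7: add Red to get BBBBRRR; options L={ 0,1,2,3 } R={ 13/4,7/2,4 } gives 25/8
step 8: add Blue to get BBBBRRRB; options L={ 0,1,2,3,25/8 } R={ 13/4,7/2,4 } gives 51/16
step 9: add Red to get BBBBRRRBR; options L={ 0,1,2,3,25/8 } R={ 51/16,13/4,7/2,4 } gives 101/32
step 10: add Red to get BBBBRRRBRR; options L={ 0,1,2,3,25/8 } R={ 101/32,51/16,13/4,7/2,4 } gives 201/64
step 11: add Red to get BBBBRRRBRRR; options L={ 0,1,2,3,25/8 } R={ 201/64,101/32,51/16,13/4,7/2,4 } gives 401/128
step 12: add Blue to get BBBBRRRBRRRB; options L={ 0,1,2,3,25/8,401/128 } R={ 201/64,101/32,51/16,13/4,7/2,4 } gives 803/256
step 13: add Red to get BBBBRRRBRRRBR; options L={ 0,1,2,3,25/8,401/128 } R={ 803/256,201/64,101/32,51/16,13/4,7/2,4 } gives 1605/512
step 14: add Blue to get BBBBRRRBRRRBRB; options L={ 0,1,2,3,25/8,401/128,1605/512 } R={ 803/256,201/64,101/32,51/16,13/4,7/2,4 } gives 3211/1024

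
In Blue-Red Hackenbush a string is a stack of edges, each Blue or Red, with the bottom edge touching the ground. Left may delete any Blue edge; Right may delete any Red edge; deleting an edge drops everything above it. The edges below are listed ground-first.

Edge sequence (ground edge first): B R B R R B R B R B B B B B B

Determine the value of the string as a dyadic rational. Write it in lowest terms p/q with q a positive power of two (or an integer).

9599/16384

step 1: add B to get B; options L={ 0 } R={  } ⇒ 1
step 2: add R to get BR; options L={ 0 } R={ 1 } ⇒ 1/2
step 3: add B to get BRB; options L={ 0; 1/2 } R={ 1 } ⇒ 3/4
step 4: add R to get BRBR; options L={ 0; 1/2 } R={ 3/4; 1 } ⇒ 5/8
step 5: add R to get BRBRR; options L={ 0; 1/2 } R={ 5/8; 3/4; 1 } ⇒ 9/16
step 6: add B to get BRBRRB; options L={ 0; 1/2; 9/16 } R={ 5/8; 3/4; 1 } ⇒ 19/32
step 7: add R to get BRBRRBR; options L={ 0; 1/2; 9/16 } R={ 19/32; 5/8; 3/4; 1 } ⇒ 37/64
step 8: add B to get BRBRRBRB; options L={ 0; 1/2; 9/16; 37/64 } R={ 19/32; 5/8; 3/4; 1 } ⇒ 75/128
step 9: add R to get BRBRRBRBR; options L={ 0; 1/2; 9/16; 37/64 } R={ 75/128; 19/32; 5/8; 3/4; 1 } ⇒ 149/256
step 10: add B to get BRBRRBRBRB; options L={ 0; 1/2; 9/16; 37/64; 149/256 } R={ 75/128; 19/32; 5/8; 3/4; 1 } ⇒ 299/512
step 11: add B to get BRBRRBRBRBB; options L={ 0; 1/2; 9/16; 37/64; 149/256; 299/512 } R={ 75/128; 19/32; 5/8; 3/4; 1 } ⇒ 599/1024
step 12: add B to get BRBRRBRBRBBB; options L={ 0; 1/2; 9/16; 37/64; 149/256; 299/512; 599/1024 } R={ 75/128; 19/32; 5/8; 3/4; 1 } ⇒ 1199/2048
step 13: add B to get BRBRRBRBRBBBB; options L={ 0; 1/2; 9/16; 37/64; 149/256; 299/512; 599/1024; 1199/2048 } R={ 75/128; 19/32; 5/8; 3/4; 1 } ⇒ 2399/4096
step 14: add B to get BRBRRBRBRBBBBB; options L={ 0; 1/2; 9/16; 37/64; 149/256; 299/512; 599/1024; 1199/2048; 2399/4096 } R={ 75/128; 19/32; 5/8; 3/4; 1 } ⇒ 4799/8192
step 15: add B to get BRBRRBRBRBBBBBB; options L={ 0; 1/2; 9/16; 37/64; 149/256; 299/512; 599/1024; 1199/2048; 2399/4096; 4799/8192 } R={ 75/128; 19/32; 5/8; 3/4; 1 } ⇒ 9599/16384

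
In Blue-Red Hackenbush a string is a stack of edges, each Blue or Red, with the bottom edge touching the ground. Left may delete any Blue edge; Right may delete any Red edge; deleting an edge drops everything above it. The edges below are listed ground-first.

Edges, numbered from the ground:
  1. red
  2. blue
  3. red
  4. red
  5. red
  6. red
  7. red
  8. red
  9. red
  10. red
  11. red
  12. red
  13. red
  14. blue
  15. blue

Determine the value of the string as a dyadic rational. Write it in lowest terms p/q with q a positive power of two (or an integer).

-16377/16384

Prefix values for red blue red red red red red red red red red red red blue blue via {L|R} + simplicity:
1 of 15 · r · max L −∞ · min R 0 ⇒ -1
2 of 15 · rb · max L -1 · min R 0 ⇒ -1/2
3 of 15 · rbr · max L -1 · min R -1/2 ⇒ -3/4
4 of 15 · rbrr · max L -1 · min R -3/4 ⇒ -7/8
5 of 15 · rbrrr · max L -1 · min R -7/8 ⇒ -15/16
6 of 15 · rbrrrr · max L -1 · min R -15/16 ⇒ -31/32
7 of 15 · rbrrrrr · max L -1 · min R -31/32 ⇒ -63/64
8 of 15 · rbrrrrrr · max L -1 · min R -63/64 ⇒ -127/128
9 of 15 · rbrrrrrrr · max L -1 · min R -127/128 ⇒ -255/256
10 of 15 · rbrrrrrrrr · max L -1 · min R -255/256 ⇒ -511/512
11 of 15 · rbrrrrrrrrr · max L -1 · min R -511/512 ⇒ -1023/1024
12 of 15 · rbrrrrrrrrrr · max L -1 · min R -1023/1024 ⇒ -2047/2048
13 of 15 · rbrrrrrrrrrrr · max L -1 · min R -2047/2048 ⇒ -4095/4096
14 of 15 · rbrrrrrrrrrrrb · max L -4095/4096 · min R -2047/2048 ⇒ -8189/8192
15 of 15 · rbrrrrrrrrrrrbb · max L -8189/8192 · min R -2047/2048 ⇒ -16377/16384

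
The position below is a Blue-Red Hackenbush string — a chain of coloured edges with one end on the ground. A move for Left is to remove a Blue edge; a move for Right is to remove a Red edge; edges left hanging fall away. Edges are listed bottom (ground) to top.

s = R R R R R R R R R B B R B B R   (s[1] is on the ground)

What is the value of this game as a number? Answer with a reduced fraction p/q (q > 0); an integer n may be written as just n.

-531/64

step 1: add R to get R; options L={ none } R={ 0 } → -1
step 2: add R to get RR; options L={ none } R={ -1,0 } → -2
step 3: add R to get RRR; options L={ none } R={ -2,-1,0 } → -3
step 4: add R to get RRRR; options L={ none } R={ -3,-2,-1,0 } → -4
step 5: add R to get RRRRR; options L={ none } R={ -4,-3,-2,-1,0 } → -5
step 6: add R to get RRRRRR; options L={ none } R={ -5,-4,-3,-2,-1,0 } → -6
step 7: add R to get RRRRRRR; options L={ none } R={ -6,-5,-4,-3,-2,-1,0 } → -7
step 8: add R to get RRRRRRRR; options L={ none } R={ -7,-6,-5,-4,-3,-2,-1,0 } → -8
step 9: add R to get RRRRRRRRR; options L={ none } R={ -8,-7,-6,-5,-4,-3,-2,-1,0 } → -9
step 10: add B to get RRRRRRRRRB; options L={ -9 } R={ -8,-7,-6,-5,-4,-3,-2,-1,0 } → -17/2
step 11: add B to get RRRRRRRRRBB; options L={ -9,-17/2 } R={ -8,-7,-6,-5,-4,-3,-2,-1,0 } → -33/4
step 12: add R to get RRRRRRRRRBBR; options L={ -9,-17/2 } R={ -33/4,-8,-7,-6,-5,-4,-3,-2,-1,0 } → -67/8
step 13: add B to get RRRRRRRRRBBRB; options L={ -9,-17/2,-67/8 } R={ -33/4,-8,-7,-6,-5,-4,-3,-2,-1,0 } → -133/16
step 14: add B to get RRRRRRRRRBBRBB; options L={ -9,-17/2,-67/8,-133/16 } R={ -33/4,-8,-7,-6,-5,-4,-3,-2,-1,0 } → -265/32
step 15: add R to get RRRRRRRRRBBRBBR; options L={ -9,-17/2,-67/8,-133/16 } R={ -265/32,-33/4,-8,-7,-6,-5,-4,-3,-2,-1,0 } → -531/64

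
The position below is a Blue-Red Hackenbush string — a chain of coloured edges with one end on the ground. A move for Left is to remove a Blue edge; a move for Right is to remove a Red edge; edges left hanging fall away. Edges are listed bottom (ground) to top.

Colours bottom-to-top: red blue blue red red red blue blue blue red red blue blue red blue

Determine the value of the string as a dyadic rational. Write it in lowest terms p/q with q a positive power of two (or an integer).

value_1 [r]  L=[none]  R=[0]  → -1
value_2 [rb]  L=[-1]  R=[0]  → -1/2
value_3 [rbb]  L=[-1 -1/2]  R=[0]  → -1/4
value_4 [rbbr]  L=[-1 -1/2]  R=[-1/4 0]  → -3/8
value_5 [rbbrr]  L=[-1 -1/2]  R=[-3/8 -1/4 0]  → -7/16
value_6 [rbbrrr]  L=[-1 -1/2]  R=[-7/16 -3/8 -1/4 0]  → -15/32
value_7 [rbbrrrb]  L=[-1 -1/2 -15/32]  R=[-7/16 -3/8 -1/4 0]  → -29/64
value_8 [rbbrrrbb]  L=[-1 -1/2 -15/32 -29/64]  R=[-7/16 -3/8 -1/4 0]  → -57/128
value_9 [rbbrrrbbb]  L=[-1 -1/2 -15/32 -29/64 -57/128]  R=[-7/16 -3/8 -1/4 0]  → -113/256
value_10 [rbbrrrbbbr]  L=[-1 -1/2 -15/32 -29/64 -57/128]  R=[-113/256 -7/16 -3/8 -1/4 0]  → -227/512
value_11 [rbbrrrbbbrr]  L=[-1 -1/2 -15/32 -29/64 -57/128]  R=[-227/512 -113/256 -7/16 -3/8 -1/4 0]  → -455/1024
value_12 [rbbrrrbbbrrb]  L=[-1 -1/2 -15/32 -29/64 -57/128 -455/1024]  R=[-227/512 -113/256 -7/16 -3/8 -1/4 0]  → -909/2048
value_13 [rbbrrrbbbrrbb]  L=[-1 -1/2 -15/32 -29/64 -57/128 -455/1024 -909/2048]  R=[-227/512 -113/256 -7/16 -3/8 -1/4 0]  → -1817/4096
value_14 [rbbrrrbbbrrbbr]  L=[-1 -1/2 -15/32 -29/64 -57/128 -455/1024 -909/2048]  R=[-1817/4096 -227/512 -113/256 -7/16 -3/8 -1/4 0]  → -3635/8192
value_15 [rbbrrrbbbrrbbrb]  L=[-1 -1/2 -15/32 -29/64 -57/128 -455/1024 -909/2048 -3635/8192]  R=[-1817/4096 -227/512 -113/256 -7/16 -3/8 -1/4 0]  → -7269/16384

-7269/16384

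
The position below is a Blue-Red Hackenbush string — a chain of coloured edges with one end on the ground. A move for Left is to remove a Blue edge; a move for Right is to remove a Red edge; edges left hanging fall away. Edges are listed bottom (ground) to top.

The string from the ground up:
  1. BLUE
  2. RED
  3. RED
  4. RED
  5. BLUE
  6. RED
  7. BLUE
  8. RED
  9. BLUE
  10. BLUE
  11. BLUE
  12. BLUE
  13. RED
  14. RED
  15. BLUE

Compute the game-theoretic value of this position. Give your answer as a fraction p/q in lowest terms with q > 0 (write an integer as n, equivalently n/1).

2803/16384

Prefix values for BLUE RED RED RED BLUE RED BLUE RED BLUE BLUE BLUE BLUE RED RED BLUE via {L|R} + simplicity:
step 1: add BLUE to get B; options L={ 0 } R={ ∅ } gives 1
step 2: add RED to get BR; options L={ 0 } R={ 1 } gives 1/2
step 3: add RED to get BRR; options L={ 0 } R={ 1/2,1 } gives 1/4
step 4: add RED to get BRRR; options L={ 0 } R={ 1/4,1/2,1 } gives 1/8
step 5: add BLUE to get BRRRB; options L={ 0,1/8 } R={ 1/4,1/2,1 } gives 3/16
step 6: add RED to get BRRRBR; options L={ 0,1/8 } R={ 3/16,1/4,1/2,1 } gives 5/32
step 7: add BLUE to get BRRRBRB; options L={ 0,1/8,5/32 } R={ 3/16,1/4,1/2,1 } gives 11/64
step 8: add RED to get BRRRBRBR; options L={ 0,1/8,5/32 } R={ 11/64,3/16,1/4,1/2,1 } gives 21/128
step 9: add BLUE to get BRRRBRBRB; options L={ 0,1/8,5/32,21/128 } R={ 11/64,3/16,1/4,1/2,1 } gives 43/256
step 10: add BLUE to get BRRRBRBRBB; options L={ 0,1/8,5/32,21/128,43/256 } R={ 11/64,3/16,1/4,1/2,1 } gives 87/512
step 11: add BLUE to get BRRRBRBRBBB; options L={ 0,1/8,5/32,21/128,43/256,87/512 } R={ 11/64,3/16,1/4,1/2,1 } gives 175/1024
step 12: add BLUE to get BRRRBRBRBBBB; options L={ 0,1/8,5/32,21/128,43/256,87/512,175/1024 } R={ 11/64,3/16,1/4,1/2,1 } gives 351/2048
step 13: add RED to get BRRRBRBRBBBBR; options L={ 0,1/8,5/32,21/128,43/256,87/512,175/1024 } R={ 351/2048,11/64,3/16,1/4,1/2,1 } gives 701/4096
step 14: add RED to get BRRRBRBRBBBBRR; options L={ 0,1/8,5/32,21/128,43/256,87/512,175/1024 } R={ 701/4096,351/2048,11/64,3/16,1/4,1/2,1 } gives 1401/8192
step 15: add BLUE to get BRRRBRBRBBBBRRB; options L={ 0,1/8,5/32,21/128,43/256,87/512,175/1024,1401/8192 } R={ 701/4096,351/2048,11/64,3/16,1/4,1/2,1 } gives 2803/16384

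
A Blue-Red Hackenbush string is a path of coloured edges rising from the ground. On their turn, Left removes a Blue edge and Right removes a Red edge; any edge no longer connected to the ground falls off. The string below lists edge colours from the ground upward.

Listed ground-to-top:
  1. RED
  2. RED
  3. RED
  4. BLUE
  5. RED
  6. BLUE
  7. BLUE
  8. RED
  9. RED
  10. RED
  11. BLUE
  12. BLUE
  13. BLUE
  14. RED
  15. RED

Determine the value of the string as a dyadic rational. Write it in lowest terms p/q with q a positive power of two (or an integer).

-10695/4096

G(R) = { · | 0 } => -1
G(RR) = { · | -1; 0 } => -2
G(RRR) = { · | -2; -1; 0 } => -3
G(RRRB) = { -3 | -2; -1; 0 } => -5/2
G(RRRBR) = { -3 | -5/2; -2; -1; 0 } => -11/4
G(RRRBRB) = { -3; -11/4 | -5/2; -2; -1; 0 } => -21/8
G(RRRBRBB) = { -3; -11/4; -21/8 | -5/2; -2; -1; 0 } => -41/16
G(RRRBRBBR) = { -3; -11/4; -21/8 | -41/16; -5/2; -2; -1; 0 } => -83/32
G(RRRBRBBRR) = { -3; -11/4; -21/8 | -83/32; -41/16; -5/2; -2; -1; 0 } => -167/64
G(RRRBRBBRRR) = { -3; -11/4; -21/8 | -167/64; -83/32; -41/16; -5/2; -2; -1; 0 } => -335/128
G(RRRBRBBRRRB) = { -3; -11/4; -21/8; -335/128 | -167/64; -83/32; -41/16; -5/2; -2; -1; 0 } => -669/256
G(RRRBRBBRRRBB) = { -3; -11/4; -21/8; -335/128; -669/256 | -167/64; -83/32; -41/16; -5/2; -2; -1; 0 } => -1337/512
G(RRRBRBBRRRBBB) = { -3; -11/4; -21/8; -335/128; -669/256; -1337/512 | -167/64; -83/32; -41/16; -5/2; -2; -1; 0 } => -2673/1024
G(RRRBRBBRRRBBBR) = { -3; -11/4; -21/8; -335/128; -669/256; -1337/512 | -2673/1024; -167/64; -83/32; -41/16; -5/2; -2; -1; 0 } => -5347/2048
G(RRRBRBBRRRBBBRR) = { -3; -11/4; -21/8; -335/128; -669/256; -1337/512 | -5347/2048; -2673/1024; -167/64; -83/32; -41/16; -5/2; -2; -1; 0 } => -10695/4096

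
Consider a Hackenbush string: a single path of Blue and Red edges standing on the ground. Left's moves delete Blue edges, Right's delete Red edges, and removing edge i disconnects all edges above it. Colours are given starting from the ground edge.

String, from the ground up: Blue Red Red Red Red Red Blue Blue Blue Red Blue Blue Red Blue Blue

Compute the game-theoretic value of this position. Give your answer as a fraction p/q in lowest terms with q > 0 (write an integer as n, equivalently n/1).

951/16384

Recurse on prefixes of the 15-edge string Blue Red Red Red Red Red Blue Blue Blue Red Blue Blue Red Blue Blue:
val_1 [B]  L=[0]  R=[·]  → 1
val_2 [BR]  L=[0]  R=[1]  → 1/2
val_3 [BRR]  L=[0]  R=[1/2, 1]  → 1/4
val_4 [BRRR]  L=[0]  R=[1/4, 1/2, 1]  → 1/8
val_5 [BRRRR]  L=[0]  R=[1/8, 1/4, 1/2, 1]  → 1/16
val_6 [BRRRRR]  L=[0]  R=[1/16, 1/8, 1/4, 1/2, 1]  → 1/32
val_7 [BRRRRRB]  L=[0, 1/32]  R=[1/16, 1/8, 1/4, 1/2, 1]  → 3/64
val_8 [BRRRRRBB]  L=[0, 1/32, 3/64]  R=[1/16, 1/8, 1/4, 1/2, 1]  → 7/128
val_9 [BRRRRRBBB]  L=[0, 1/32, 3/64, 7/128]  R=[1/16, 1/8, 1/4, 1/2, 1]  → 15/256
val_10 [BRRRRRBBBR]  L=[0, 1/32, 3/64, 7/128]  R=[15/256, 1/16, 1/8, 1/4, 1/2, 1]  → 29/512
val_11 [BRRRRRBBBRB]  L=[0, 1/32, 3/64, 7/128, 29/512]  R=[15/256, 1/16, 1/8, 1/4, 1/2, 1]  → 59/1024
val_12 [BRRRRRBBBRBB]  L=[0, 1/32, 3/64, 7/128, 29/512, 59/1024]  R=[15/256, 1/16, 1/8, 1/4, 1/2, 1]  → 119/2048
val_13 [BRRRRRBBBRBBR]  L=[0, 1/32, 3/64, 7/128, 29/512, 59/1024]  R=[119/2048, 15/256, 1/16, 1/8, 1/4, 1/2, 1]  → 237/4096
val_14 [BRRRRRBBBRBBRB]  L=[0, 1/32, 3/64, 7/128, 29/512, 59/1024, 237/4096]  R=[119/2048, 15/256, 1/16, 1/8, 1/4, 1/2, 1]  → 475/8192
val_15 [BRRRRRBBBRBBRBB]  L=[0, 1/32, 3/64, 7/128, 29/512, 59/1024, 237/4096, 475/8192]  R=[119/2048, 15/256, 1/16, 1/8, 1/4, 1/2, 1]  → 951/16384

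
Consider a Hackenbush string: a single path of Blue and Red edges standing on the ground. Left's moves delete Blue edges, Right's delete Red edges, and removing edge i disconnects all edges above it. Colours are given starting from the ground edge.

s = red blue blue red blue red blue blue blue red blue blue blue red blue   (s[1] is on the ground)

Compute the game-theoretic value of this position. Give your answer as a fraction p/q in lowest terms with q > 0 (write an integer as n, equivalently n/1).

-5189/16384

Build value(s[:k]) for k = 1..15, string s = red blue blue red blue red blue blue blue red blue blue blue red blue.
r: Left { ∅ }, Right { 0 } so simplest -1
rb: Left { -1 }, Right { 0 } so simplest -1/2
rbb: Left { -1,-1/2 }, Right { 0 } so simplest -1/4
rbbr: Left { -1,-1/2 }, Right { -1/4,0 } so simplest -3/8
rbbrb: Left { -1,-1/2,-3/8 }, Right { -1/4,0 } so simplest -5/16
rbbrbr: Left { -1,-1/2,-3/8 }, Right { -5/16,-1/4,0 } so simplest -11/32
rbbrbrb: Left { -1,-1/2,-3/8,-11/32 }, Right { -5/16,-1/4,0 } so simplest -21/64
rbbrbrbb: Left { -1,-1/2,-3/8,-11/32,-21/64 }, Right { -5/16,-1/4,0 } so simplest -41/128
rbbrbrbbb: Left { -1,-1/2,-3/8,-11/32,-21/64,-41/128 }, Right { -5/16,-1/4,0 } so simplest -81/256
rbbrbrbbbr: Left { -1,-1/2,-3/8,-11/32,-21/64,-41/128 }, Right { -81/256,-5/16,-1/4,0 } so simplest -163/512
rbbrbrbbbrb: Left { -1,-1/2,-3/8,-11/32,-21/64,-41/128,-163/512 }, Right { -81/256,-5/16,-1/4,0 } so simplest -325/1024
rbbrbrbbbrbb: Left { -1,-1/2,-3/8,-11/32,-21/64,-41/128,-163/512,-325/1024 }, Right { -81/256,-5/16,-1/4,0 } so simplest -649/2048
rbbrbrbbbrbbb: Left { -1,-1/2,-3/8,-11/32,-21/64,-41/128,-163/512,-325/1024,-649/2048 }, Right { -81/256,-5/16,-1/4,0 } so simplest -1297/4096
rbbrbrbbbrbbbr: Left { -1,-1/2,-3/8,-11/32,-21/64,-41/128,-163/512,-325/1024,-649/2048 }, Right { -1297/4096,-81/256,-5/16,-1/4,0 } so simplest -2595/8192
rbbrbrbbbrbbbrb: Left { -1,-1/2,-3/8,-11/32,-21/64,-41/128,-163/512,-325/1024,-649/2048,-2595/8192 }, Right { -1297/4096,-81/256,-5/16,-1/4,0 } so simplest -5189/16384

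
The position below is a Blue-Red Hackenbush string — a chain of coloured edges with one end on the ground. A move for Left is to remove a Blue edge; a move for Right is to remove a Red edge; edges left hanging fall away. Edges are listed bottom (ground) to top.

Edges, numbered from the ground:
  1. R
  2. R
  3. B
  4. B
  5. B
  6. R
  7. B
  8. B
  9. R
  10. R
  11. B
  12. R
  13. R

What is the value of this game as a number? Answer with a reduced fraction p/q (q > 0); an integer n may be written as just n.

Build g(s[:k]) for k = 1..13, string s = R R B B B R B B R R B R R.
1 of 13 · R · max L −∞ · min R 0 = -1
2 of 13 · RR · max L −∞ · min R -1 = -2
3 of 13 · RRB · max L -2 · min R -1 = -3/2
4 of 13 · RRBB · max L -3/2 · min R -1 = -5/4
5 of 13 · RRBBB · max L -5/4 · min R -1 = -9/8
6 of 13 · RRBBBR · max L -5/4 · min R -9/8 = -19/16
7 of 13 · RRBBBRB · max L -19/16 · min R -9/8 = -37/32
8 of 13 · RRBBBRBB · max L -37/32 · min R -9/8 = -73/64
9 of 13 · RRBBBRBBR · max L -37/32 · min R -73/64 = -147/128
10 of 13 · RRBBBRBBRR · max L -37/32 · min R -147/128 = -295/256
11 of 13 · RRBBBRBBRRB · max L -295/256 · min R -147/128 = -589/512
12 of 13 · RRBBBRBBRRBR · max L -295/256 · min R -589/512 = -1179/1024
13 of 13 · RRBBBRBBRRBRR · max L -295/256 · min R -1179/1024 = -2359/2048

-2359/2048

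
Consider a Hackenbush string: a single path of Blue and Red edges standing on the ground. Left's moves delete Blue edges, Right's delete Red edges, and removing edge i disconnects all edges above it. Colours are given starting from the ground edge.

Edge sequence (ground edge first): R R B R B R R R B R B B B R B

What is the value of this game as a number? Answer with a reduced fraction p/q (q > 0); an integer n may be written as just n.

-14149/8192

Build value(s[:k]) for k = 1..15, string s = R R B R B R R R B R B B B R B.
value(R) = { ∅ | 0 } ⇒ -1
value(RR) = { ∅ | -1 0 } ⇒ -2
value(RRB) = { -2 | -1 0 } ⇒ -3/2
value(RRBR) = { -2 | -3/2 -1 0 } ⇒ -7/4
value(RRBRB) = { -2 -7/4 | -3/2 -1 0 } ⇒ -13/8
value(RRBRBR) = { -2 -7/4 | -13/8 -3/2 -1 0 } ⇒ -27/16
value(RRBRBRR) = { -2 -7/4 | -27/16 -13/8 -3/2 -1 0 } ⇒ -55/32
value(RRBRBRRR) = { -2 -7/4 | -55/32 -27/16 -13/8 -3/2 -1 0 } ⇒ -111/64
value(RRBRBRRRB) = { -2 -7/4 -111/64 | -55/32 -27/16 -13/8 -3/2 -1 0 } ⇒ -221/128
value(RRBRBRRRBR) = { -2 -7/4 -111/64 | -221/128 -55/32 -27/16 -13/8 -3/2 -1 0 } ⇒ -443/256
value(RRBRBRRRBRB) = { -2 -7/4 -111/64 -443/256 | -221/128 -55/32 -27/16 -13/8 -3/2 -1 0 } ⇒ -885/512
value(RRBRBRRRBRBB) = { -2 -7/4 -111/64 -443/256 -885/512 | -221/128 -55/32 -27/16 -13/8 -3/2 -1 0 } ⇒ -1769/1024
value(RRBRBRRRBRBBB) = { -2 -7/4 -111/64 -443/256 -885/512 -1769/1024 | -221/128 -55/32 -27/16 -13/8 -3/2 -1 0 } ⇒ -3537/2048
value(RRBRBRRRBRBBBR) = { -2 -7/4 -111/64 -443/256 -885/512 -1769/1024 | -3537/2048 -221/128 -55/32 -27/16 -13/8 -3/2 -1 0 } ⇒ -7075/4096
value(RRBRBRRRBRBBBRB) = { -2 -7/4 -111/64 -443/256 -885/512 -1769/1024 -7075/4096 | -3537/2048 -221/128 -55/32 -27/16 -13/8 -3/2 -1 0 } ⇒ -14149/8192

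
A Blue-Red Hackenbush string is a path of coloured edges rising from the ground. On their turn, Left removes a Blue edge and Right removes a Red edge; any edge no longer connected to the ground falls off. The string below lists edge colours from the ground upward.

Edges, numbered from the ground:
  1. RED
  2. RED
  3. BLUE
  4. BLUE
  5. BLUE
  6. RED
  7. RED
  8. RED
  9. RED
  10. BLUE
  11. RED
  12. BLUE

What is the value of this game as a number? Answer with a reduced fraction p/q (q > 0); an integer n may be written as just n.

-1269/1024

edge 1 of 12 (RED): { ∅ | 0 } so -1
edge 2 of 12 (RED): { ∅ | -1 0 } so -2
edge 3 of 12 (BLUE): { -2 | -1 0 } so -3/2
edge 4 of 12 (BLUE): { -2 -3/2 | -1 0 } so -5/4
edge 5 of 12 (BLUE): { -2 -3/2 -5/4 | -1 0 } so -9/8
edge 6 of 12 (RED): { -2 -3/2 -5/4 | -9/8 -1 0 } so -19/16
edge 7 of 12 (RED): { -2 -3/2 -5/4 | -19/16 -9/8 -1 0 } so -39/32
edge 8 of 12 (RED): { -2 -3/2 -5/4 | -39/32 -19/16 -9/8 -1 0 } so -79/64
edge 9 of 12 (RED): { -2 -3/2 -5/4 | -79/64 -39/32 -19/16 -9/8 -1 0 } so -159/128
edge 10 of 12 (BLUE): { -2 -3/2 -5/4 -159/128 | -79/64 -39/32 -19/16 -9/8 -1 0 } so -317/256
edge 11 of 12 (RED): { -2 -3/2 -5/4 -159/128 | -317/256 -79/64 -39/32 -19/16 -9/8 -1 0 } so -635/512
edge 12 of 12 (BLUE): { -2 -3/2 -5/4 -159/128 -635/512 | -317/256 -79/64 -39/32 -19/16 -9/8 -1 0 } so -1269/1024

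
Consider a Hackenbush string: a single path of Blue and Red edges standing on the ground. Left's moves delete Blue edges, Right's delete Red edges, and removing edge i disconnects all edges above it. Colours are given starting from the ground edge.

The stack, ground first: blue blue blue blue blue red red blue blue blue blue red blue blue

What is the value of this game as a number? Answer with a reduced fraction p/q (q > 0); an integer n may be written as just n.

Recurse on prefixes of the 14-edge string blue blue blue blue blue red red blue blue blue blue red blue blue:
1 of 14 · b · max L 0 · min R +∞ → 1
2 of 14 · bb · max L 1 · min R +∞ → 2
3 of 14 · bbb · max L 2 · min R +∞ → 3
4 of 14 · bbbb · max L 3 · min R +∞ → 4
5 of 14 · bbbbb · max L 4 · min R +∞ → 5
6 of 14 · bbbbbr · max L 4 · min R 5 → 9/2
7 of 14 · bbbbbrr · max L 4 · min R 9/2 → 17/4
8 of 14 · bbbbbrrb · max L 17/4 · min R 9/2 → 35/8
9 of 14 · bbbbbrrbb · max L 35/8 · min R 9/2 → 71/16
10 of 14 · bbbbbrrbbb · max L 71/16 · min R 9/2 → 143/32
11 of 14 · bbbbbrrbbbb · max L 143/32 · min R 9/2 → 287/64
12 of 14 · bbbbbrrbbbbr · max L 143/32 · min R 287/64 → 573/128
13 of 14 · bbbbbrrbbbbrb · max L 573/128 · min R 287/64 → 1147/256
14 of 14 · bbbbbrrbbbbrbb · max L 1147/256 · min R 287/64 → 2295/512

2295/512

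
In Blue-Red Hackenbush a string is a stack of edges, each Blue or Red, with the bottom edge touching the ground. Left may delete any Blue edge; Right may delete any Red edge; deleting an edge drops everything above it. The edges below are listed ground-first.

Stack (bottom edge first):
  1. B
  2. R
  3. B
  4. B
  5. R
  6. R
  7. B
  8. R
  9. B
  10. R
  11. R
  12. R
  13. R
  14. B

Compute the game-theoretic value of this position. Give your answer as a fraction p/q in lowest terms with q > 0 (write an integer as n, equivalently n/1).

6467/8192

Prefix values for B R B B R R B R B R R R R B via {L|R} + simplicity:
g_1 [B]  L=[0]  R=[—]  → 1
g_2 [BR]  L=[0]  R=[1]  → 1/2
g_3 [BRB]  L=[0; 1/2]  R=[1]  → 3/4
g_4 [BRBB]  L=[0; 1/2; 3/4]  R=[1]  → 7/8
g_5 [BRBBR]  L=[0; 1/2; 3/4]  R=[7/8; 1]  → 13/16
g_6 [BRBBRR]  L=[0; 1/2; 3/4]  R=[13/16; 7/8; 1]  → 25/32
g_7 [BRBBRRB]  L=[0; 1/2; 3/4; 25/32]  R=[13/16; 7/8; 1]  → 51/64
g_8 [BRBBRRBR]  L=[0; 1/2; 3/4; 25/32]  R=[51/64; 13/16; 7/8; 1]  → 101/128
g_9 [BRBBRRBRB]  L=[0; 1/2; 3/4; 25/32; 101/128]  R=[51/64; 13/16; 7/8; 1]  → 203/256
g_10 [BRBBRRBRBR]  L=[0; 1/2; 3/4; 25/32; 101/128]  R=[203/256; 51/64; 13/16; 7/8; 1]  → 405/512
g_11 [BRBBRRBRBRR]  L=[0; 1/2; 3/4; 25/32; 101/128]  R=[405/512; 203/256; 51/64; 13/16; 7/8; 1]  → 809/1024
g_12 [BRBBRRBRBRRR]  L=[0; 1/2; 3/4; 25/32; 101/128]  R=[809/1024; 405/512; 203/256; 51/64; 13/16; 7/8; 1]  → 1617/2048
g_13 [BRBBRRBRBRRRR]  L=[0; 1/2; 3/4; 25/32; 101/128]  R=[1617/2048; 809/1024; 405/512; 203/256; 51/64; 13/16; 7/8; 1]  → 3233/4096
g_14 [BRBBRRBRBRRRRB]  L=[0; 1/2; 3/4; 25/32; 101/128; 3233/4096]  R=[1617/2048; 809/1024; 405/512; 203/256; 51/64; 13/16; 7/8; 1]  → 6467/8192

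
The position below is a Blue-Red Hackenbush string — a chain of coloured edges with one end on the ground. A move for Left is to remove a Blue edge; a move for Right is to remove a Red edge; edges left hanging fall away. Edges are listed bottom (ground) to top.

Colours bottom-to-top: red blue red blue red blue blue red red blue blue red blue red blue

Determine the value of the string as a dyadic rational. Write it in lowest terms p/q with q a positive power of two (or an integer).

-10645/16384

r: Left { — }, Right { 0 } ⇒ simplest -1
rb: Left { -1 }, Right { 0 } ⇒ simplest -1/2
rbr: Left { -1 }, Right { -1/2,0 } ⇒ simplest -3/4
rbrb: Left { -1,-3/4 }, Right { -1/2,0 } ⇒ simplest -5/8
rbrbr: Left { -1,-3/4 }, Right { -5/8,-1/2,0 } ⇒ simplest -11/16
rbrbrb: Left { -1,-3/4,-11/16 }, Right { -5/8,-1/2,0 } ⇒ simplest -21/32
rbrbrbb: Left { -1,-3/4,-11/16,-21/32 }, Right { -5/8,-1/2,0 } ⇒ simplest -41/64
rbrbrbbr: Left { -1,-3/4,-11/16,-21/32 }, Right { -41/64,-5/8,-1/2,0 } ⇒ simplest -83/128
rbrbrbbrr: Left { -1,-3/4,-11/16,-21/32 }, Right { -83/128,-41/64,-5/8,-1/2,0 } ⇒ simplest -167/256
rbrbrbbrrb: Left { -1,-3/4,-11/16,-21/32,-167/256 }, Right { -83/128,-41/64,-5/8,-1/2,0 } ⇒ simplest -333/512
rbrbrbbrrbb: Left { -1,-3/4,-11/16,-21/32,-167/256,-333/512 }, Right { -83/128,-41/64,-5/8,-1/2,0 } ⇒ simplest -665/1024
rbrbrbbrrbbr: Left { -1,-3/4,-11/16,-21/32,-167/256,-333/512 }, Right { -665/1024,-83/128,-41/64,-5/8,-1/2,0 } ⇒ simplest -1331/2048
rbrbrbbrrbbrb: Left { -1,-3/4,-11/16,-21/32,-167/256,-333/512,-1331/2048 }, Right { -665/1024,-83/128,-41/64,-5/8,-1/2,0 } ⇒ simplest -2661/4096
rbrbrbbrrbbrbr: Left { -1,-3/4,-11/16,-21/32,-167/256,-333/512,-1331/2048 }, Right { -2661/4096,-665/1024,-83/128,-41/64,-5/8,-1/2,0 } ⇒ simplest -5323/8192
rbrbrbbrrbbrbrb: Left { -1,-3/4,-11/16,-21/32,-167/256,-333/512,-1331/2048,-5323/8192 }, Right { -2661/4096,-665/1024,-83/128,-41/64,-5/8,-1/2,0 } ⇒ simplest -10645/16384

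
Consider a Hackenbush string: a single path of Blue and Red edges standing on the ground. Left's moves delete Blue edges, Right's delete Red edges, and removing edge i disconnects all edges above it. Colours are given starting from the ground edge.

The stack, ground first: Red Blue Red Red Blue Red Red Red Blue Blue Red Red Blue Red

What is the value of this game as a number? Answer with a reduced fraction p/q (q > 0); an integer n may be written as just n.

-7067/8192

Prefix values for Red Blue Red Red Blue Red Red Red Blue Blue Red Red Blue Red via {L|R} + simplicity:
step 1: add Red to get R; options L={ none } R={ 0 } — -1
step 2: add Blue to get RB; options L={ -1 } R={ 0 } — -1/2
step 3: add Red to get RBR; options L={ -1 } R={ -1/2; 0 } — -3/4
step 4: add Red to get RBRR; options L={ -1 } R={ -3/4; -1/2; 0 } — -7/8
step 5: add Blue to get RBRRB; options L={ -1; -7/8 } R={ -3/4; -1/2; 0 } — -13/16
step 6: add Red to get RBRRBR; options L={ -1; -7/8 } R={ -13/16; -3/4; -1/2; 0 } — -27/32
step 7: add Red to get RBRRBRR; options L={ -1; -7/8 } R={ -27/32; -13/16; -3/4; -1/2; 0 } — -55/64
step 8: add Red to get RBRRBRRR; options L={ -1; -7/8 } R={ -55/64; -27/32; -13/16; -3/4; -1/2; 0 } — -111/128
step 9: add Blue to get RBRRBRRRB; options L={ -1; -7/8; -111/128 } R={ -55/64; -27/32; -13/16; -3/4; -1/2; 0 } — -221/256
step 10: add Blue to get RBRRBRRRBB; options L={ -1; -7/8; -111/128; -221/256 } R={ -55/64; -27/32; -13/16; -3/4; -1/2; 0 } — -441/512
step 11: add Red to get RBRRBRRRBBR; options L={ -1; -7/8; -111/128; -221/256 } R={ -441/512; -55/64; -27/32; -13/16; -3/4; -1/2; 0 } — -883/1024
step 12: add Red to get RBRRBRRRBBRR; options L={ -1; -7/8; -111/128; -221/256 } R={ -883/1024; -441/512; -55/64; -27/32; -13/16; -3/4; -1/2; 0 } — -1767/2048
step 13: add Blue to get RBRRBRRRBBRRB; options L={ -1; -7/8; -111/128; -221/256; -1767/2048 } R={ -883/1024; -441/512; -55/64; -27/32; -13/16; -3/4; -1/2; 0 } — -3533/4096
step 14: add Red to get RBRRBRRRBBRRBR; options L={ -1; -7/8; -111/128; -221/256; -1767/2048 } R={ -3533/4096; -883/1024; -441/512; -55/64; -27/32; -13/16; -3/4; -1/2; 0 } — -7067/8192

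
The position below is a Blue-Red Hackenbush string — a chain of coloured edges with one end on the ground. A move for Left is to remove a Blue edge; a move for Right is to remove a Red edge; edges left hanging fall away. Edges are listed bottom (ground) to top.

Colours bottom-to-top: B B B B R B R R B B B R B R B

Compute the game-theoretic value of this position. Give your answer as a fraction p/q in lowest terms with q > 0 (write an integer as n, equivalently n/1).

7403/2048

val(B) = { 0 | (no moves) } so 1
val(BB) = { 0,1 | (no moves) } so 2
val(BBB) = { 0,1,2 | (no moves) } so 3
val(BBBB) = { 0,1,2,3 | (no moves) } so 4
val(BBBBR) = { 0,1,2,3 | 4 } so 7/2
val(BBBBRB) = { 0,1,2,3,7/2 | 4 } so 15/4
val(BBBBRBR) = { 0,1,2,3,7/2 | 15/4,4 } so 29/8
val(BBBBRBRR) = { 0,1,2,3,7/2 | 29/8,15/4,4 } so 57/16
val(BBBBRBRRB) = { 0,1,2,3,7/2,57/16 | 29/8,15/4,4 } so 115/32
val(BBBBRBRRBB) = { 0,1,2,3,7/2,57/16,115/32 | 29/8,15/4,4 } so 231/64
val(BBBBRBRRBBB) = { 0,1,2,3,7/2,57/16,115/32,231/64 | 29/8,15/4,4 } so 463/128
val(BBBBRBRRBBBR) = { 0,1,2,3,7/2,57/16,115/32,231/64 | 463/128,29/8,15/4,4 } so 925/256
val(BBBBRBRRBBBRB) = { 0,1,2,3,7/2,57/16,115/32,231/64,925/256 | 463/128,29/8,15/4,4 } so 1851/512
val(BBBBRBRRBBBRBR) = { 0,1,2,3,7/2,57/16,115/32,231/64,925/256 | 1851/512,463/128,29/8,15/4,4 } so 3701/1024
val(BBBBRBRRBBBRBRB) = { 0,1,2,3,7/2,57/16,115/32,231/64,925/256,3701/1024 | 1851/512,463/128,29/8,15/4,4 } so 7403/2048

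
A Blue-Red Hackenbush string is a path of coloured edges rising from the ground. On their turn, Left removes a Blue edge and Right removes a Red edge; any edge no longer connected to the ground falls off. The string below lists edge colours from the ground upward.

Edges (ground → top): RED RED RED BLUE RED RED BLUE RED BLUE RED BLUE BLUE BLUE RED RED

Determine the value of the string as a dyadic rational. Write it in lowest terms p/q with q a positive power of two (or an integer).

edge 1 of 15 (RED): { — | 0 } — -1
edge 2 of 15 (RED): { — | -1 0 } — -2
edge 3 of 15 (RED): { — | -2 -1 0 } — -3
edge 4 of 15 (BLUE): { -3 | -2 -1 0 } — -5/2
edge 5 of 15 (RED): { -3 | -5/2 -2 -1 0 } — -11/4
edge 6 of 15 (RED): { -3 | -11/4 -5/2 -2 -1 0 } — -23/8
edge 7 of 15 (BLUE): { -3 -23/8 | -11/4 -5/2 -2 -1 0 } — -45/16
edge 8 of 15 (RED): { -3 -23/8 | -45/16 -11/4 -5/2 -2 -1 0 } — -91/32
edge 9 of 15 (BLUE): { -3 -23/8 -91/32 | -45/16 -11/4 -5/2 -2 -1 0 } — -181/64
edge 10 of 15 (RED): { -3 -23/8 -91/32 | -181/64 -45/16 -11/4 -5/2 -2 -1 0 } — -363/128
edge 11 of 15 (BLUE): { -3 -23/8 -91/32 -363/128 | -181/64 -45/16 -11/4 -5/2 -2 -1 0 } — -725/256
edge 12 of 15 (BLUE): { -3 -23/8 -91/32 -363/128 -725/256 | -181/64 -45/16 -11/4 -5/2 -2 -1 0 } — -1449/512
edge 13 of 15 (BLUE): { -3 -23/8 -91/32 -363/128 -725/256 -1449/512 | -181/64 -45/16 -11/4 -5/2 -2 -1 0 } — -2897/1024
edge 14 of 15 (RED): { -3 -23/8 -91/32 -363/128 -725/256 -1449/512 | -2897/1024 -181/64 -45/16 -11/4 -5/2 -2 -1 0 } — -5795/2048
edge 15 of 15 (RED): { -3 -23/8 -91/32 -363/128 -725/256 -1449/512 | -5795/2048 -2897/1024 -181/64 -45/16 -11/4 -5/2 -2 -1 0 } — -11591/4096

-11591/4096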